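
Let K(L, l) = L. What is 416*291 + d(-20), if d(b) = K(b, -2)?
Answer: 121036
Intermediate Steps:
d(b) = b
416*291 + d(-20) = 416*291 - 20 = 121056 - 20 = 121036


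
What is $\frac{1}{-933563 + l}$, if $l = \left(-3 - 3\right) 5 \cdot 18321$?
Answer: $- \frac{1}{1483193} \approx -6.7422 \cdot 10^{-7}$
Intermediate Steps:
$l = -549630$ ($l = \left(-6\right) 5 \cdot 18321 = \left(-30\right) 18321 = -549630$)
$\frac{1}{-933563 + l} = \frac{1}{-933563 - 549630} = \frac{1}{-1483193} = - \frac{1}{1483193}$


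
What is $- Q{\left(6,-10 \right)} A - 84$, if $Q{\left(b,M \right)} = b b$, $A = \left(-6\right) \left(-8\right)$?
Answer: $-1812$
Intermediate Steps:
$A = 48$
$Q{\left(b,M \right)} = b^{2}$
$- Q{\left(6,-10 \right)} A - 84 = - 6^{2} \cdot 48 - 84 = \left(-1\right) 36 \cdot 48 - 84 = \left(-36\right) 48 - 84 = -1728 - 84 = -1812$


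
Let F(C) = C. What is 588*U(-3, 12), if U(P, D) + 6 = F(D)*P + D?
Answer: -17640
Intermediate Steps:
U(P, D) = -6 + D + D*P (U(P, D) = -6 + (D*P + D) = -6 + (D + D*P) = -6 + D + D*P)
588*U(-3, 12) = 588*(-6 + 12 + 12*(-3)) = 588*(-6 + 12 - 36) = 588*(-30) = -17640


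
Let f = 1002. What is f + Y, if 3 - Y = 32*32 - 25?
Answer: 6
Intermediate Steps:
Y = -996 (Y = 3 - (32*32 - 25) = 3 - (1024 - 25) = 3 - 1*999 = 3 - 999 = -996)
f + Y = 1002 - 996 = 6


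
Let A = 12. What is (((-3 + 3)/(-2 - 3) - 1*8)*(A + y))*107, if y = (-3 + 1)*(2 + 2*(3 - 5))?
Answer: -13696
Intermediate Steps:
y = 4 (y = -2*(2 + 2*(-2)) = -2*(2 - 4) = -2*(-2) = 4)
(((-3 + 3)/(-2 - 3) - 1*8)*(A + y))*107 = (((-3 + 3)/(-2 - 3) - 1*8)*(12 + 4))*107 = ((0/(-5) - 8)*16)*107 = ((0*(-⅕) - 8)*16)*107 = ((0 - 8)*16)*107 = -8*16*107 = -128*107 = -13696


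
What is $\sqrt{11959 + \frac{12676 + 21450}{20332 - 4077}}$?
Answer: $\frac{\sqrt{3160421792105}}{16255} \approx 109.37$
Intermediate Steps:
$\sqrt{11959 + \frac{12676 + 21450}{20332 - 4077}} = \sqrt{11959 + \frac{34126}{16255}} = \sqrt{\frac{194427671}{16255}} = \frac{\sqrt{3160421792105}}{16255}$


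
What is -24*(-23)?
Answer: 552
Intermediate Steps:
-24*(-23) = -1*(-552) = 552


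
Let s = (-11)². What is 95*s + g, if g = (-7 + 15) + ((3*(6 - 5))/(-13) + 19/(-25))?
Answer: 3738153/325 ≈ 11502.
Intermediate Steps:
g = 2278/325 (g = 8 + ((3*1)*(-1/13) + 19*(-1/25)) = 8 + (3*(-1/13) - 19/25) = 8 + (-3/13 - 19/25) = 8 - 322/325 = 2278/325 ≈ 7.0092)
s = 121
95*s + g = 95*121 + 2278/325 = 11495 + 2278/325 = 3738153/325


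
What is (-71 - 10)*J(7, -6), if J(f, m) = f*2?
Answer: -1134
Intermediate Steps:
J(f, m) = 2*f
(-71 - 10)*J(7, -6) = (-71 - 10)*(2*7) = -81*14 = -1134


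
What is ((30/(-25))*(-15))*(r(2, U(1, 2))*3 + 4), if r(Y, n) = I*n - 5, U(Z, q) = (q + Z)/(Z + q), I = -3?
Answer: -360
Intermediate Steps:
U(Z, q) = 1 (U(Z, q) = (Z + q)/(Z + q) = 1)
r(Y, n) = -5 - 3*n (r(Y, n) = -3*n - 5 = -5 - 3*n)
((30/(-25))*(-15))*(r(2, U(1, 2))*3 + 4) = ((30/(-25))*(-15))*((-5 - 3*1)*3 + 4) = ((30*(-1/25))*(-15))*((-5 - 3)*3 + 4) = (-6/5*(-15))*(-8*3 + 4) = 18*(-24 + 4) = 18*(-20) = -360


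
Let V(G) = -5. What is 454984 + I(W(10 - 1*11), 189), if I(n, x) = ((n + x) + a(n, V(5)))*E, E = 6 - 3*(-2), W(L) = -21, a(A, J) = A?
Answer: 456748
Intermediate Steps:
E = 12 (E = 6 + 6 = 12)
I(n, x) = 12*x + 24*n (I(n, x) = ((n + x) + n)*12 = (x + 2*n)*12 = 12*x + 24*n)
454984 + I(W(10 - 1*11), 189) = 454984 + (12*189 + 24*(-21)) = 454984 + (2268 - 504) = 454984 + 1764 = 456748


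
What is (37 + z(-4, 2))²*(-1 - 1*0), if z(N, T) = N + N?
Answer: -841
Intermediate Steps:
z(N, T) = 2*N
(37 + z(-4, 2))²*(-1 - 1*0) = (37 + 2*(-4))²*(-1 - 1*0) = (37 - 8)²*(-1 + 0) = 29²*(-1) = 841*(-1) = -841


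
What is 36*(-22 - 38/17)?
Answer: -14832/17 ≈ -872.47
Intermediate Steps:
36*(-22 - 38/17) = 36*(-412/17) = -14832/17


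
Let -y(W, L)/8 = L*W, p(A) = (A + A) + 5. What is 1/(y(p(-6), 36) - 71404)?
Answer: -1/69388 ≈ -1.4412e-5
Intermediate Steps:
p(A) = 5 + 2*A (p(A) = 2*A + 5 = 5 + 2*A)
y(W, L) = -8*L*W
1/(y(p(-6), 36) - 71404) = 1/(-8*36*(5 + 2*(-6)) - 71404) = 1/(-8*36*(5 - 12) - 71404) = 1/(-8*36*(-7) - 71404) = 1/(2016 - 71404) = 1/(-69388) = -1/69388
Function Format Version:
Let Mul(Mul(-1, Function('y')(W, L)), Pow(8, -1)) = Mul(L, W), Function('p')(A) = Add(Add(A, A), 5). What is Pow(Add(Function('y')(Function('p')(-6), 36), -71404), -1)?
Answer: Rational(-1, 69388) ≈ -1.4412e-5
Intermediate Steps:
Function('p')(A) = Add(5, Mul(2, A)) (Function('p')(A) = Add(Mul(2, A), 5) = Add(5, Mul(2, A)))
Function('y')(W, L) = Mul(-8, L, W) (Function('y')(W, L) = Mul(-8, Mul(L, W)) = Mul(-8, L, W))
Pow(Add(Function('y')(Function('p')(-6), 36), -71404), -1) = Pow(Add(Mul(-8, 36, Add(5, Mul(2, -6))), -71404), -1) = Pow(Add(Mul(-8, 36, Add(5, -12)), -71404), -1) = Pow(Add(Mul(-8, 36, -7), -71404), -1) = Pow(Add(2016, -71404), -1) = Pow(-69388, -1) = Rational(-1, 69388)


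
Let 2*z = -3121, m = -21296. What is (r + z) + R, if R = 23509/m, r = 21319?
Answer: 420753507/21296 ≈ 19757.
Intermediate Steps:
z = -3121/2 (z = (1/2)*(-3121) = -3121/2 ≈ -1560.5)
R = -23509/21296 (R = 23509/(-21296) = 23509*(-1/21296) = -23509/21296 ≈ -1.1039)
(r + z) + R = (21319 - 3121/2) - 23509/21296 = 39517/2 - 23509/21296 = 420753507/21296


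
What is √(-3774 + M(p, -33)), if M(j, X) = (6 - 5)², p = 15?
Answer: 7*I*√77 ≈ 61.425*I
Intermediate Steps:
M(j, X) = 1 (M(j, X) = 1² = 1)
√(-3774 + M(p, -33)) = √(-3774 + 1) = √(-3773) = 7*I*√77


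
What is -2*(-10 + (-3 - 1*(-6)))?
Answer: 14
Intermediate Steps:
-2*(-10 + (-3 - 1*(-6))) = -2*(-10 + (-3 + 6)) = -2*(-10 + 3) = -2*(-7) = -1*(-14) = 14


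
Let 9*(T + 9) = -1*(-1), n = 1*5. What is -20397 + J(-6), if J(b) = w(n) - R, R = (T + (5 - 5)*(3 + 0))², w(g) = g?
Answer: -1658152/81 ≈ -20471.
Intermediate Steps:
n = 5
T = -80/9 (T = -9 + (-1*(-1))/9 = -9 + (⅑)*1 = -9 + ⅑ = -80/9 ≈ -8.8889)
R = 6400/81 (R = (-80/9 + (5 - 5)*(3 + 0))² = (-80/9 + 0*3)² = (-80/9 + 0)² = (-80/9)² = 6400/81 ≈ 79.012)
J(b) = -5995/81 (J(b) = 5 - 1*6400/81 = 5 - 6400/81 = -5995/81)
-20397 + J(-6) = -20397 - 5995/81 = -1658152/81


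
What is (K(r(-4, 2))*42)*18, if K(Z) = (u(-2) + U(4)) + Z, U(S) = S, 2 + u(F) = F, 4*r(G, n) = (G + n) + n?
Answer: 0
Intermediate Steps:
r(G, n) = n/2 + G/4 (r(G, n) = ((G + n) + n)/4 = (G + 2*n)/4 = n/2 + G/4)
u(F) = -2 + F
K(Z) = Z (K(Z) = ((-2 - 2) + 4) + Z = (-4 + 4) + Z = 0 + Z = Z)
(K(r(-4, 2))*42)*18 = (((½)*2 + (¼)*(-4))*42)*18 = ((1 - 1)*42)*18 = (0*42)*18 = 0*18 = 0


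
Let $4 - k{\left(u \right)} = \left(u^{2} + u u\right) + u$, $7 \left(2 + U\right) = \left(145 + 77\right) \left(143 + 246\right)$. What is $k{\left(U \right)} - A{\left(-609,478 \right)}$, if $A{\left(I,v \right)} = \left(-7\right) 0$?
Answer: $- \frac{14911176884}{49} \approx -3.0431 \cdot 10^{8}$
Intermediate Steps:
$A{\left(I,v \right)} = 0$
$U = \frac{86344}{7}$ ($U = -2 + \frac{\left(145 + 77\right) \left(143 + 246\right)}{7} = -2 + \frac{222 \cdot 389}{7} = -2 + \frac{1}{7} \cdot 86358 = -2 + \frac{86358}{7} = \frac{86344}{7} \approx 12335.0$)
$k{\left(u \right)} = 4 - u - 2 u^{2}$ ($k{\left(u \right)} = 4 - \left(\left(u^{2} + u u\right) + u\right) = 4 - \left(\left(u^{2} + u^{2}\right) + u\right) = 4 - \left(2 u^{2} + u\right) = 4 - \left(u + 2 u^{2}\right) = 4 - u - 2 u^{2}$)
$k{\left(U \right)} - A{\left(-609,478 \right)} = \left(4 - \frac{86344}{7} - 2 \left(\frac{86344}{7}\right)^{2}\right) - 0 = \left(4 - \frac{86344}{7} - \frac{14910572672}{49}\right) + 0 = - \frac{14911176884}{49} + 0 = - \frac{14911176884}{49}$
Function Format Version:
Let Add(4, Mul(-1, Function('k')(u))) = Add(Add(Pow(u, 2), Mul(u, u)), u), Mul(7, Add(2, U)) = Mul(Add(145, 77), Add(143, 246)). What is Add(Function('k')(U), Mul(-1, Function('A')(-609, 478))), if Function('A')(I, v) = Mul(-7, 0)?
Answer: Rational(-14911176884, 49) ≈ -3.0431e+8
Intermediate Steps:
Function('A')(I, v) = 0
U = Rational(86344, 7) (U = Add(-2, Mul(Rational(1, 7), Mul(Add(145, 77), Add(143, 246)))) = Add(-2, Mul(Rational(1, 7), Mul(222, 389))) = Add(-2, Mul(Rational(1, 7), 86358)) = Add(-2, Rational(86358, 7)) = Rational(86344, 7) ≈ 12335.)
Function('k')(u) = Add(4, Mul(-1, u), Mul(-2, Pow(u, 2))) (Function('k')(u) = Add(4, Mul(-1, Add(Add(Pow(u, 2), Mul(u, u)), u))) = Add(4, Mul(-1, Add(Add(Pow(u, 2), Pow(u, 2)), u))) = Add(4, Mul(-1, Add(Mul(2, Pow(u, 2)), u))) = Add(4, Mul(-1, Add(u, Mul(2, Pow(u, 2))))) = Add(4, Add(Mul(-1, u), Mul(-2, Pow(u, 2)))) = Add(4, Mul(-1, u), Mul(-2, Pow(u, 2))))
Add(Function('k')(U), Mul(-1, Function('A')(-609, 478))) = Add(Add(4, Mul(-1, Rational(86344, 7)), Mul(-2, Pow(Rational(86344, 7), 2))), Mul(-1, 0)) = Add(Add(4, Rational(-86344, 7), Mul(-2, Rational(7455286336, 49))), 0) = Add(Add(4, Rational(-86344, 7), Rational(-14910572672, 49)), 0) = Add(Rational(-14911176884, 49), 0) = Rational(-14911176884, 49)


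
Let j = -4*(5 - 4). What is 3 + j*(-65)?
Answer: 263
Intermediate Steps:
j = -4 (j = -4*1 = -4)
3 + j*(-65) = 3 - 4*(-65) = 3 + 260 = 263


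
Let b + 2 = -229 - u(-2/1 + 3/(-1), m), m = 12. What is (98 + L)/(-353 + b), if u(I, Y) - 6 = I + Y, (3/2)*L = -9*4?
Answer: -74/597 ≈ -0.12395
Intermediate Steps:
L = -24 (L = 2*(-9*4)/3 = (2/3)*(-36) = -24)
u(I, Y) = 6 + I + Y (u(I, Y) = 6 + (I + Y) = 6 + I + Y)
b = -244 (b = -2 + (-229 - (6 + (-2/1 + 3/(-1)) + 12)) = -2 + (-229 - (6 + (-2*1 + 3*(-1)) + 12)) = -2 + (-229 - (6 + (-2 - 3) + 12)) = -2 + (-229 - (6 - 5 + 12)) = -2 + (-229 - 1*13) = -2 + (-229 - 13) = -2 - 242 = -244)
(98 + L)/(-353 + b) = (98 - 24)/(-353 - 244) = 74/(-597) = 74*(-1/597) = -74/597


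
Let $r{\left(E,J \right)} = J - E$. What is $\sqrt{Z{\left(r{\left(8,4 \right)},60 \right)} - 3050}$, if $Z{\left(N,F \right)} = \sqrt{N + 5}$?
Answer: $i \sqrt{3049} \approx 55.218 i$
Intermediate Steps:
$Z{\left(N,F \right)} = \sqrt{5 + N}$
$\sqrt{Z{\left(r{\left(8,4 \right)},60 \right)} - 3050} = \sqrt{\sqrt{5 + \left(4 - 8\right)} - 3050} = \sqrt{\sqrt{5 - 4} - 3050} = \sqrt{\sqrt{1} - 3050} = \sqrt{1 - 3050} = \sqrt{-3049} = i \sqrt{3049}$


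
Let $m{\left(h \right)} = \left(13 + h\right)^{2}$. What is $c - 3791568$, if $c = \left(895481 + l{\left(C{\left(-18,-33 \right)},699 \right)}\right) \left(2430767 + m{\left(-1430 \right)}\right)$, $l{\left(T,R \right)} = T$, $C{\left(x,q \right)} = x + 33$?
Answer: $3974794901808$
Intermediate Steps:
$C{\left(x,q \right)} = 33 + x$
$c = 3974798693376$ ($c = \left(895481 + \left(33 - 18\right)\right) \left(2430767 + \left(13 - 1430\right)^{2}\right) = \left(895481 + 15\right) \left(2430767 + \left(-1417\right)^{2}\right) = 895496 \left(2430767 + 2007889\right) = 895496 \cdot 4438656 = 3974798693376$)
$c - 3791568 = 3974798693376 - 3791568 = 3974794901808$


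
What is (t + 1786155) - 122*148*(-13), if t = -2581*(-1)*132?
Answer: 2361575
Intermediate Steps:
t = 340692 (t = -89*(-29)*132 = 2581*132 = 340692)
(t + 1786155) - 122*148*(-13) = (340692 + 1786155) - 122*148*(-13) = 2126847 - 18056*(-13) = 2126847 + 234728 = 2361575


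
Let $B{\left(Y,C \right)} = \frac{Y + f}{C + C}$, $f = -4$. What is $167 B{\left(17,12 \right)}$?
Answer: $\frac{2171}{24} \approx 90.458$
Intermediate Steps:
$B{\left(Y,C \right)} = \frac{-4 + Y}{2 C}$ ($B{\left(Y,C \right)} = \frac{Y - 4}{C + C} = \frac{-4 + Y}{2 C}$)
$167 B{\left(17,12 \right)} = 167 \frac{-4 + 17}{2 \cdot 12} = 167 \cdot \frac{1}{2} \cdot \frac{1}{12} \cdot 13 = 167 \cdot \frac{13}{24} = \frac{2171}{24}$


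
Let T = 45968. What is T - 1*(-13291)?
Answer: 59259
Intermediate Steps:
T - 1*(-13291) = 45968 - 1*(-13291) = 45968 + 13291 = 59259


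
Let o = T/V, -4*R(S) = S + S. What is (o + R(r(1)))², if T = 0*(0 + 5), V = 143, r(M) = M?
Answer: ¼ ≈ 0.25000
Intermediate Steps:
T = 0 (T = 0*5 = 0)
R(S) = -S/2 (R(S) = -(S + S)/4 = -S/2)
o = 0 (o = 0/143 = 0*(1/143) = 0)
(o + R(r(1)))² = (0 - ½*1)² = (0 - ½)² = (-½)² = ¼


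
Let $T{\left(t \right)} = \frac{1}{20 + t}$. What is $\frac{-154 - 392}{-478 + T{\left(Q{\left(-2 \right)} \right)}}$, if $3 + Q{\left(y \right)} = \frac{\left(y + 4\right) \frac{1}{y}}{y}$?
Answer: $\frac{3185}{2788} \approx 1.1424$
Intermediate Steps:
$Q{\left(y \right)} = -3 + \frac{4 + y}{y^{2}}$ ($Q{\left(y \right)} = -3 + \frac{\left(y + 4\right) \frac{1}{y}}{y} = -3 + \frac{\left(4 + y\right) \frac{1}{y}}{y} = -3 + \frac{\frac{1}{y} \left(4 + y\right)}{y} = -3 + \frac{4 + y}{y^{2}}$)
$\frac{-154 - 392}{-478 + T{\left(Q{\left(-2 \right)} \right)}} = \frac{-154 - 392}{-478 + \frac{1}{20 + \left(-3 + \frac{1}{-2} + \frac{4}{4}\right)}} = - \frac{546}{-478 + \frac{1}{20 - \frac{5}{2}}} = - \frac{546}{-478 + \frac{1}{\frac{35}{2}}} = - \frac{546}{-478 + \frac{2}{35}} = - \frac{546}{- \frac{16728}{35}} = \left(-546\right) \left(- \frac{35}{16728}\right) = \frac{3185}{2788}$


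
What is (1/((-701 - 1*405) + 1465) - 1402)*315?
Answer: -158544855/359 ≈ -4.4163e+5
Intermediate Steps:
(1/((-701 - 1*405) + 1465) - 1402)*315 = (1/((-701 - 405) + 1465) - 1402)*315 = (1/(-1106 + 1465) - 1402)*315 = (1/359 - 1402)*315 = -503317/359*315 = -158544855/359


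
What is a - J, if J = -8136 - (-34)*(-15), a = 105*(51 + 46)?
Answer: 18831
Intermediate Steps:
a = 10185 (a = 105*97 = 10185)
J = -8646 (J = -8136 - 1*510 = -8136 - 510 = -8646)
a - J = 10185 - 1*(-8646) = 10185 + 8646 = 18831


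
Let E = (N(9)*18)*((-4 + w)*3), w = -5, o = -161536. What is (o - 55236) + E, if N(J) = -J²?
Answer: -177406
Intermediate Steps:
E = 39366 (E = (-1*9²*18)*((-4 - 5)*3) = (-1*81*18)*(-9*3) = -81*18*(-27) = -1458*(-27) = 39366)
(o - 55236) + E = (-161536 - 55236) + 39366 = -216772 + 39366 = -177406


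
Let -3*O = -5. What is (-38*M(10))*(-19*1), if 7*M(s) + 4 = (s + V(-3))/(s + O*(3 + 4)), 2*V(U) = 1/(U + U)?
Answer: -332481/910 ≈ -365.36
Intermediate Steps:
O = 5/3 (O = -⅓*(-5) = 5/3 ≈ 1.6667)
V(U) = 1/(4*U) (V(U) = 1/(2*(U + U)) = 1/(2*((2*U))) = (1/(2*U))/2 = 1/(4*U))
M(s) = -4/7 + (-1/12 + s)/(7*(35/3 + s)) (M(s) = -4/7 + ((s + (¼)/(-3))/(s + 5*(3 + 4)/3))/7 = -4/7 + ((s + (¼)*(-⅓))/(s + (5/3)*7))/7 = -4/7 + ((s - 1/12)/(s + 35/3))/7 = -4/7 + ((-1/12 + s)/(35/3 + s))/7 = -4/7 + (-1/12 + s)/(7*(35/3 + s)))
(-38*M(10))*(-19*1) = (-57*(-187 - 12*10)/(14*(35 + 3*10)))*(-19*1) = -57*(-187 - 120)/(14*(35 + 30))*(-19) = -57*(-307)/(14*65)*(-19) = -38*(-921/1820)*(-19) = (17499/910)*(-19) = -332481/910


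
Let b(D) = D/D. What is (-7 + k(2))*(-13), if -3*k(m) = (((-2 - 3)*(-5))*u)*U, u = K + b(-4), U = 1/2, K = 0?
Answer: 871/6 ≈ 145.17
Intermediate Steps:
b(D) = 1
U = ½ ≈ 0.50000
u = 1 (u = 0 + 1 = 1)
k(m) = -25/6 (k(m) = -((-2 - 3)*(-5))*1/(3*2) = --5*(-5)*1/(3*2) = -25*1/(3*2) = -25/(3*2) = -⅓*25/2 = -25/6)
(-7 + k(2))*(-13) = (-7 - 25/6)*(-13) = -67/6*(-13) = 871/6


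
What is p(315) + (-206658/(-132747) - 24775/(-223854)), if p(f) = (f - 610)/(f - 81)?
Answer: 78569498273/193153655097 ≈ 0.40677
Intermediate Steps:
p(f) = (-610 + f)/(-81 + f)
p(315) + (-206658/(-132747) - 24775/(-223854)) = (-610 + 315)/(-81 + 315) + (-206658/(-132747) - 24775/(-223854)) = -295/234 + (-206658*(-1/132747) - 24775*(-1/223854)) = (1/234)*(-295) + (68886/44249 + 24775/223854) = -295/234 + 16516675619/9905315646 = 78569498273/193153655097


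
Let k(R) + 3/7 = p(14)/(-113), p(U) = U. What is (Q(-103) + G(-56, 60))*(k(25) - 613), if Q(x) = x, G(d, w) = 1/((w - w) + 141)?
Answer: 7047817040/111531 ≈ 63192.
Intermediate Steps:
G(d, w) = 1/141 (G(d, w) = 1/(0 + 141) = 1/141)
k(R) = -437/791 (k(R) = -3/7 + 14/(-113) = -3/7 + 14*(-1/113) = -3/7 - 14/113 = -437/791)
(Q(-103) + G(-56, 60))*(k(25) - 613) = (-103 + 1/141)*(-437/791 - 613) = -14522/141*(-485320/791) = 7047817040/111531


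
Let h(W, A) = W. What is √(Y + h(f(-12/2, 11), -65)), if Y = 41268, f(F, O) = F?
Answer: 23*√78 ≈ 203.13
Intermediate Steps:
√(Y + h(f(-12/2, 11), -65)) = √(41268 - 12/2) = √(41268 - 12*½) = √(41268 - 6) = √41262 = 23*√78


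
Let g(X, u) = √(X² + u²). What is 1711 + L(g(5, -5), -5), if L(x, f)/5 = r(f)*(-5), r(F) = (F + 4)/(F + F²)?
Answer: 6849/4 ≈ 1712.3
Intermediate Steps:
r(F) = (4 + F)/(F + F²)
L(x, f) = -25*(4 + f)/(f*(1 + f)) (L(x, f) = 5*(((4 + f)/(f*(1 + f)))*(-5)) = 5*(-5*(4 + f)/(f*(1 + f))) = -25*(4 + f)/(f*(1 + f)))
1711 + L(g(5, -5), -5) = 1711 + 25*(-4 - 1*(-5))/(-5*(1 - 5)) = 1711 + 25*(-⅕)*(-4 + 5)/(-4) = 1711 + 25*(-⅕)*(-¼)*1 = 1711 + 5/4 = 6849/4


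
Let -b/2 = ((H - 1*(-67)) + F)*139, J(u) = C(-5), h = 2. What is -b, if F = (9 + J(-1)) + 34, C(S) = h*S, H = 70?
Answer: 47260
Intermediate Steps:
C(S) = 2*S
J(u) = -10 (J(u) = 2*(-5) = -10)
F = 33 (F = (9 - 10) + 34 = -1 + 34 = 33)
b = -47260 (b = -2*((70 - 1*(-67)) + 33)*139 = -2*((70 + 67) + 33)*139 = -2*(137 + 33)*139 = -340*139 = -2*23630 = -47260)
-b = -1*(-47260) = 47260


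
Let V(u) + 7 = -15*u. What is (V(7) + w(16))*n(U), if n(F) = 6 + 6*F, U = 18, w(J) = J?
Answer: -10944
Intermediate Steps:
V(u) = -7 - 15*u
(V(7) + w(16))*n(U) = ((-7 - 15*7) + 16)*(6 + 6*18) = ((-7 - 105) + 16)*(6 + 108) = (-112 + 16)*114 = -96*114 = -10944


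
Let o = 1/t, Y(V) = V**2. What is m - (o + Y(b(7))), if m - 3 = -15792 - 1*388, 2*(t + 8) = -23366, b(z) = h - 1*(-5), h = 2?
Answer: -189698165/11691 ≈ -16226.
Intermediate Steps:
b(z) = 7 (b(z) = 2 - 1*(-5) = 2 + 5 = 7)
t = -11691 (t = -8 + (1/2)*(-23366) = -8 - 11683 = -11691)
o = -1/11691 (o = 1/(-11691) = -1/11691 ≈ -8.5536e-5)
m = -16177 (m = 3 + (-15792 - 1*388) = 3 + (-15792 - 388) = 3 - 16180 = -16177)
m - (o + Y(b(7))) = -16177 - (-1/11691 + 7**2) = -16177 - (-1/11691 + 49) = -16177 - 1*572858/11691 = -16177 - 572858/11691 = -189698165/11691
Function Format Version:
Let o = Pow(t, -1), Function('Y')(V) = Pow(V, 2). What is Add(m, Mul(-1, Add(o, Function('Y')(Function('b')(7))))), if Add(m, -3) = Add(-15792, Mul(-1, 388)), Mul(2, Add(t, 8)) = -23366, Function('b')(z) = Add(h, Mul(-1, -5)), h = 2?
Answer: Rational(-189698165, 11691) ≈ -16226.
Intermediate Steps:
Function('b')(z) = 7 (Function('b')(z) = Add(2, Mul(-1, -5)) = Add(2, 5) = 7)
t = -11691 (t = Add(-8, Mul(Rational(1, 2), -23366)) = Add(-8, -11683) = -11691)
o = Rational(-1, 11691) (o = Pow(-11691, -1) = Rational(-1, 11691) ≈ -8.5536e-5)
m = -16177 (m = Add(3, Add(-15792, Mul(-1, 388))) = Add(3, Add(-15792, -388)) = Add(3, -16180) = -16177)
Add(m, Mul(-1, Add(o, Function('Y')(Function('b')(7))))) = Add(-16177, Mul(-1, Add(Rational(-1, 11691), Pow(7, 2)))) = Add(-16177, Mul(-1, Add(Rational(-1, 11691), 49))) = Add(-16177, Mul(-1, Rational(572858, 11691))) = Add(-16177, Rational(-572858, 11691)) = Rational(-189698165, 11691)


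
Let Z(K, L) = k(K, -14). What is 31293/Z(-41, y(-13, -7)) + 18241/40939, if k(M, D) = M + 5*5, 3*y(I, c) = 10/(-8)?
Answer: -1280812271/655024 ≈ -1955.4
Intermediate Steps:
y(I, c) = -5/12 (y(I, c) = (10/(-8))/3 = (10*(-1/8))/3 = (1/3)*(-5/4) = -5/12)
k(M, D) = 25 + M (k(M, D) = M + 25 = 25 + M)
Z(K, L) = 25 + K
31293/Z(-41, y(-13, -7)) + 18241/40939 = 31293/(25 - 41) + 18241/40939 = 31293/(-16) + 18241*(1/40939) = 31293*(-1/16) + 18241/40939 = -31293/16 + 18241/40939 = -1280812271/655024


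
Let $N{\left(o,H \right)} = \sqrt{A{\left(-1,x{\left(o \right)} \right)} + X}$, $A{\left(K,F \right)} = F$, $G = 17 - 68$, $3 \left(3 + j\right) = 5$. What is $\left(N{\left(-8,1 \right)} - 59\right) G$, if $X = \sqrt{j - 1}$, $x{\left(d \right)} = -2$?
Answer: $3009 - 17 \sqrt{-18 + 3 i \sqrt{21}} \approx 2983.1 - 76.641 i$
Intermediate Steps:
$j = - \frac{4}{3}$ ($j = -3 + \frac{1}{3} \cdot 5 = -3 + \frac{5}{3} = - \frac{4}{3} \approx -1.3333$)
$G = -51$
$X = \frac{i \sqrt{21}}{3}$ ($X = \sqrt{- \frac{4}{3} - 1} = \sqrt{- \frac{7}{3}} = \frac{i \sqrt{21}}{3} \approx 1.5275 i$)
$N{\left(o,H \right)} = \sqrt{-2 + \frac{i \sqrt{21}}{3}}$
$\left(N{\left(-8,1 \right)} - 59\right) G = \left(\frac{\sqrt{-18 + 3 i \sqrt{21}}}{3} - 59\right) \left(-51\right) = \left(-59 + \frac{\sqrt{-18 + 3 i \sqrt{21}}}{3}\right) \left(-51\right) = 3009 - 17 \sqrt{-18 + 3 i \sqrt{21}}$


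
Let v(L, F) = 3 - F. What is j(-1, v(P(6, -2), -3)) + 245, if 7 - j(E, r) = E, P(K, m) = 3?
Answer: 253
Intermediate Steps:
j(E, r) = 7 - E
j(-1, v(P(6, -2), -3)) + 245 = (7 - 1*(-1)) + 245 = (7 + 1) + 245 = 8 + 245 = 253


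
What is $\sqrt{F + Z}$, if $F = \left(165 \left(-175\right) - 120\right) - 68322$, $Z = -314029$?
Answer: $13 i \sqrt{2434} \approx 641.36 i$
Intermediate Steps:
$F = -97317$ ($F = \left(-28875 - 120\right) - 68322 = -28995 - 68322 = -97317$)
$\sqrt{F + Z} = \sqrt{-97317 - 314029} = \sqrt{-411346} = 13 i \sqrt{2434}$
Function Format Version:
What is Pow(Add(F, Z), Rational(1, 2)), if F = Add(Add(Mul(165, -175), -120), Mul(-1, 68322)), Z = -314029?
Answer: Mul(13, I, Pow(2434, Rational(1, 2))) ≈ Mul(641.36, I)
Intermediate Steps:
F = -97317 (F = Add(Add(-28875, -120), -68322) = Add(-28995, -68322) = -97317)
Pow(Add(F, Z), Rational(1, 2)) = Pow(Add(-97317, -314029), Rational(1, 2)) = Pow(-411346, Rational(1, 2)) = Mul(13, I, Pow(2434, Rational(1, 2)))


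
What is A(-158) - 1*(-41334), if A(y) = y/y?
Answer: 41335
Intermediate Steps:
A(y) = 1
A(-158) - 1*(-41334) = 1 - 1*(-41334) = 1 + 41334 = 41335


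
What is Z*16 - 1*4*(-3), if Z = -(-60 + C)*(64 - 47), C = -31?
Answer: 24764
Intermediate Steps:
Z = 1547 (Z = -(-60 - 31)*(64 - 47) = -(-91)*17 = -1*(-1547) = 1547)
Z*16 - 1*4*(-3) = 1547*16 - 1*4*(-3) = 24752 - 4*(-3) = 24752 + 12 = 24764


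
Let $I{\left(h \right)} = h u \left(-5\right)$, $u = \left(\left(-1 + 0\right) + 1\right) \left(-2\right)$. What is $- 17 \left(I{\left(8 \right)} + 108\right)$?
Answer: $-1836$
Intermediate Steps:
$u = 0$ ($u = \left(-1 + 1\right) \left(-2\right) = 0 \left(-2\right) = 0$)
$I{\left(h \right)} = 0$ ($I{\left(h \right)} = h 0 \left(-5\right) = 0 \left(-5\right) = 0$)
$- 17 \left(I{\left(8 \right)} + 108\right) = - 17 \left(0 + 108\right) = \left(-17\right) 108 = -1836$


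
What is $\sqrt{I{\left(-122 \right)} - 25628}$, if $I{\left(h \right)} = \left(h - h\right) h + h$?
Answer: $5 i \sqrt{1030} \approx 160.47 i$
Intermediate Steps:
$I{\left(h \right)} = h$ ($I{\left(h \right)} = 0 h + h = 0 + h = h$)
$\sqrt{I{\left(-122 \right)} - 25628} = \sqrt{-122 - 25628} = \sqrt{-25750} = 5 i \sqrt{1030}$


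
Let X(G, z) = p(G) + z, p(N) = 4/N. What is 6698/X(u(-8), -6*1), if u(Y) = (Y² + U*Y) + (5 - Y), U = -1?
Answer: -284665/253 ≈ -1125.2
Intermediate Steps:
u(Y) = 5 + Y² - 2*Y (u(Y) = (Y² - Y) + (5 - Y) = 5 + Y² - 2*Y)
X(G, z) = z + 4/G (X(G, z) = 4/G + z = z + 4/G)
6698/X(u(-8), -6*1) = 6698/(-6*1 + 4/(5 + (-8)² - 2*(-8))) = 6698/(-6 + 4/(5 + 64 + 16)) = 6698/(-6 + 4/85) = 6698/(-506/85) = 6698*(-85/506) = -284665/253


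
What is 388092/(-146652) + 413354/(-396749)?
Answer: -17882858643/4848669529 ≈ -3.6882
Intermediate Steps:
388092/(-146652) + 413354/(-396749) = 388092*(-1/146652) + 413354*(-1/396749) = -32341/12221 - 413354/396749 = -17882858643/4848669529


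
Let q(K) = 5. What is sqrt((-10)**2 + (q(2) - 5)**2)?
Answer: 10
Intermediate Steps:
sqrt((-10)**2 + (q(2) - 5)**2) = sqrt((-10)**2 + (5 - 5)**2) = sqrt(100 + 0**2) = sqrt(100 + 0) = sqrt(100) = 10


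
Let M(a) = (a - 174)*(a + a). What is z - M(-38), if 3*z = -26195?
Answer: -74531/3 ≈ -24844.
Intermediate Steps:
M(a) = 2*a*(-174 + a) (M(a) = (-174 + a)*(2*a) = 2*a*(-174 + a))
z = -26195/3 (z = (⅓)*(-26195) = -26195/3 ≈ -8731.7)
z - M(-38) = -26195/3 - 2*(-38)*(-174 - 38) = -26195/3 - 2*(-38)*(-212) = -26195/3 - 1*16112 = -26195/3 - 16112 = -74531/3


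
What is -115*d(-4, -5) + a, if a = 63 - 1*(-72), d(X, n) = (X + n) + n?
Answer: 1745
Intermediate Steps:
d(X, n) = X + 2*n
a = 135 (a = 63 + 72 = 135)
-115*d(-4, -5) + a = -115*(-4 + 2*(-5)) + 135 = -115*(-4 - 10) + 135 = -115*(-14) + 135 = 1610 + 135 = 1745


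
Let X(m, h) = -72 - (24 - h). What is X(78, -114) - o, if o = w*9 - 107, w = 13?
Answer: -220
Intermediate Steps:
o = 10 (o = 13*9 - 107 = 117 - 107 = 10)
X(m, h) = -96 + h (X(m, h) = -72 + (-24 + h) = -96 + h)
X(78, -114) - o = (-96 - 114) - 1*10 = -210 - 10 = -220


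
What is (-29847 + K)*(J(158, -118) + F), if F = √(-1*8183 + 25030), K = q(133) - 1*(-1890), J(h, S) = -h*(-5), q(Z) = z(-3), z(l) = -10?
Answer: -22093930 - 27967*√16847 ≈ -2.5724e+7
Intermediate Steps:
q(Z) = -10
J(h, S) = 5*h
K = 1880 (K = -10 - 1*(-1890) = -10 + 1890 = 1880)
F = √16847 (F = √(-8183 + 25030) = √16847 ≈ 129.80)
(-29847 + K)*(J(158, -118) + F) = (-29847 + 1880)*(5*158 + √16847) = -27967*(790 + √16847) = -22093930 - 27967*√16847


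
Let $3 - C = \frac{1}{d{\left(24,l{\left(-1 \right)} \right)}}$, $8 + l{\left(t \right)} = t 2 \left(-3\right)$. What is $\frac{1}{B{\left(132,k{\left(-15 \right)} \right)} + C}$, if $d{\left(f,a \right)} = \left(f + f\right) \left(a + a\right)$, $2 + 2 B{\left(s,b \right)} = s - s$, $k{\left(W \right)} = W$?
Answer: $\frac{192}{385} \approx 0.4987$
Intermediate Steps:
$B{\left(s,b \right)} = -1$ ($B{\left(s,b \right)} = -1 + \frac{s - s}{2} = -1 + \frac{1}{2} \cdot 0 = -1 + 0 = -1$)
$l{\left(t \right)} = -8 - 6 t$ ($l{\left(t \right)} = -8 + t 2 \left(-3\right) = -8 + 2 t \left(-3\right) = -8 - 6 t$)
$d{\left(f,a \right)} = 4 a f$ ($d{\left(f,a \right)} = 2 f 2 a = 4 a f$)
$C = \frac{577}{192}$ ($C = 3 - \frac{1}{4 \left(-8 - -6\right) 24} = 3 - \frac{1}{4 \left(-8 + 6\right) 24} = 3 - \frac{1}{4 \left(-2\right) 24} = 3 - \frac{1}{-192} = 3 - - \frac{1}{192} = 3 + \frac{1}{192} = \frac{577}{192} \approx 3.0052$)
$\frac{1}{B{\left(132,k{\left(-15 \right)} \right)} + C} = \frac{1}{-1 + \frac{577}{192}} = \frac{1}{\frac{385}{192}} = \frac{192}{385}$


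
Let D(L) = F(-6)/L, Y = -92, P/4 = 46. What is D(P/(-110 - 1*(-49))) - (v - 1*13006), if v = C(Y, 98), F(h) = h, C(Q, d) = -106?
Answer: 1206487/92 ≈ 13114.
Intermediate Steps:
P = 184 (P = 4*46 = 184)
v = -106
D(L) = -6/L
D(P/(-110 - 1*(-49))) - (v - 1*13006) = -6/(184/(-110 - 1*(-49))) - (-106 - 1*13006) = -6/(184/(-110 + 49)) - (-106 - 13006) = -6/(184/(-61)) - 1*(-13112) = -6/(184*(-1/61)) + 13112 = -6/(-184/61) + 13112 = -6*(-61/184) + 13112 = 183/92 + 13112 = 1206487/92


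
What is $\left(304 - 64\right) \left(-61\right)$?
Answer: $-14640$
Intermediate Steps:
$\left(304 - 64\right) \left(-61\right) = 240 \left(-61\right) = -14640$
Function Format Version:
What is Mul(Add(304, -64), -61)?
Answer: -14640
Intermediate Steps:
Mul(Add(304, -64), -61) = Mul(240, -61) = -14640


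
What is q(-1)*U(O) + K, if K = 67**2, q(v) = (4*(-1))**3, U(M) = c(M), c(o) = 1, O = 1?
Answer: 4425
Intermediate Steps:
U(M) = 1
q(v) = -64 (q(v) = (-4)**3 = -64)
K = 4489
q(-1)*U(O) + K = -64*1 + 4489 = -64 + 4489 = 4425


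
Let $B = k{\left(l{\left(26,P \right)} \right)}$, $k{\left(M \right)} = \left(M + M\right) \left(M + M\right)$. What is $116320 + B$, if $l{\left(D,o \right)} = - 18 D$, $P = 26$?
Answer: $992416$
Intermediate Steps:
$k{\left(M \right)} = 4 M^{2}$ ($k{\left(M \right)} = 2 M 2 M = 4 M^{2}$)
$B = 876096$ ($B = 4 \left(\left(-18\right) 26\right)^{2} = 4 \left(-468\right)^{2} = 4 \cdot 219024 = 876096$)
$116320 + B = 116320 + 876096 = 992416$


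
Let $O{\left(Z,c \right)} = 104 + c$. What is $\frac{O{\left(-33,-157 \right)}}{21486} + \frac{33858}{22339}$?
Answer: $\frac{726289021}{479975754} \approx 1.5132$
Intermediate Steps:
$\frac{O{\left(-33,-157 \right)}}{21486} + \frac{33858}{22339} = \frac{104 - 157}{21486} + \frac{33858}{22339} = \left(-53\right) \frac{1}{21486} + 33858 \cdot \frac{1}{22339} = - \frac{53}{21486} + \frac{33858}{22339} = \frac{726289021}{479975754}$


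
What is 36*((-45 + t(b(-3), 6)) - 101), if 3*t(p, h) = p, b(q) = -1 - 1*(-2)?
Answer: -5244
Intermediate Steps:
b(q) = 1 (b(q) = -1 + 2 = 1)
t(p, h) = p/3
36*((-45 + t(b(-3), 6)) - 101) = 36*((-45 + (⅓)*1) - 101) = 36*((-45 + ⅓) - 101) = 36*(-134/3 - 101) = 36*(-437/3) = -5244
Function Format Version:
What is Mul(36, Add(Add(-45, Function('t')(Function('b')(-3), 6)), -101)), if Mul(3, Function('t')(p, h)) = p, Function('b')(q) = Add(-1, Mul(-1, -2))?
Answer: -5244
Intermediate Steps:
Function('b')(q) = 1 (Function('b')(q) = Add(-1, 2) = 1)
Function('t')(p, h) = Mul(Rational(1, 3), p)
Mul(36, Add(Add(-45, Function('t')(Function('b')(-3), 6)), -101)) = Mul(36, Add(Add(-45, Mul(Rational(1, 3), 1)), -101)) = Mul(36, Add(Add(-45, Rational(1, 3)), -101)) = Mul(36, Add(Rational(-134, 3), -101)) = Mul(36, Rational(-437, 3)) = -5244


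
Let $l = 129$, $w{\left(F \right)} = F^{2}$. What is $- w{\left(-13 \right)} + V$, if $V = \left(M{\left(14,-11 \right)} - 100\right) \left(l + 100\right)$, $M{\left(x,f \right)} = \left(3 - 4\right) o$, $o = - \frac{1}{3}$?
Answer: $- \frac{68978}{3} \approx -22993.0$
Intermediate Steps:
$o = - \frac{1}{3}$ ($o = \left(-1\right) \frac{1}{3} = - \frac{1}{3} \approx -0.33333$)
$M{\left(x,f \right)} = \frac{1}{3}$ ($M{\left(x,f \right)} = \left(3 - 4\right) \left(- \frac{1}{3}\right) = \left(-1\right) \left(- \frac{1}{3}\right) = \frac{1}{3}$)
$V = - \frac{68471}{3}$ ($V = \left(\frac{1}{3} - 100\right) \left(129 + 100\right) = \left(- \frac{299}{3}\right) 229 = - \frac{68471}{3} \approx -22824.0$)
$- w{\left(-13 \right)} + V = - \left(-13\right)^{2} - \frac{68471}{3} = \left(-1\right) 169 - \frac{68471}{3} = -169 - \frac{68471}{3} = - \frac{68978}{3}$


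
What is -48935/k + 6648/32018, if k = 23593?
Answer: -704977283/377700337 ≈ -1.8665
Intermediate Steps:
-48935/k + 6648/32018 = -48935/23593 + 6648/32018 = -48935*1/23593 + 6648*(1/32018) = -48935/23593 + 3324/16009 = -704977283/377700337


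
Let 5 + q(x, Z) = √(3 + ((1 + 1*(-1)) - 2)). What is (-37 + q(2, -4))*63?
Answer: -2583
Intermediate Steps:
q(x, Z) = -4 (q(x, Z) = -5 + √(3 + ((1 + 1*(-1)) - 2)) = -5 + √(3 + ((1 - 1) - 2)) = -5 + √(3 + (0 - 2)) = -5 + √(3 - 2) = -5 + √1 = -5 + 1 = -4)
(-37 + q(2, -4))*63 = (-37 - 4)*63 = -41*63 = -2583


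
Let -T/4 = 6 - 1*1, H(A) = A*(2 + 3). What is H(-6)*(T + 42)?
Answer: -660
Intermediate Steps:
H(A) = 5*A (H(A) = A*5 = 5*A)
T = -20 (T = -4*(6 - 1*1) = -4*(6 - 1) = -4*5 = -20)
H(-6)*(T + 42) = (5*(-6))*(-20 + 42) = -30*22 = -660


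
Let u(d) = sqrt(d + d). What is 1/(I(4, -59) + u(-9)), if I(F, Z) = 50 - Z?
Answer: 109/11899 - 3*I*sqrt(2)/11899 ≈ 0.0091604 - 0.00035655*I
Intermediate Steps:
u(d) = sqrt(2)*sqrt(d) (u(d) = sqrt(2*d) = sqrt(2)*sqrt(d))
1/(I(4, -59) + u(-9)) = 1/((50 - 1*(-59)) + sqrt(2)*sqrt(-9)) = 1/((50 + 59) + sqrt(2)*(3*I)) = 1/(109 + 3*I*sqrt(2))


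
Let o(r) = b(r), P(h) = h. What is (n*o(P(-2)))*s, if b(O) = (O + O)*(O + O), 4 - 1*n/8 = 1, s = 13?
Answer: 4992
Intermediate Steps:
n = 24 (n = 32 - 8*1 = 32 - 8 = 24)
b(O) = 4*O² (b(O) = (2*O)*(2*O) = 4*O²)
o(r) = 4*r²
(n*o(P(-2)))*s = (24*(4*(-2)²))*13 = (24*(4*4))*13 = (24*16)*13 = 384*13 = 4992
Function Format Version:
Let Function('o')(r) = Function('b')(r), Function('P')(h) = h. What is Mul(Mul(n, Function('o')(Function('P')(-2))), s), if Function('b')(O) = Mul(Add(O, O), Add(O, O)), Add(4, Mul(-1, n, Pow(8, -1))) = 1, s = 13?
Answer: 4992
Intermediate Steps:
n = 24 (n = Add(32, Mul(-8, 1)) = Add(32, -8) = 24)
Function('b')(O) = Mul(4, Pow(O, 2)) (Function('b')(O) = Mul(Mul(2, O), Mul(2, O)) = Mul(4, Pow(O, 2)))
Function('o')(r) = Mul(4, Pow(r, 2))
Mul(Mul(n, Function('o')(Function('P')(-2))), s) = Mul(Mul(24, Mul(4, Pow(-2, 2))), 13) = Mul(Mul(24, Mul(4, 4)), 13) = Mul(Mul(24, 16), 13) = Mul(384, 13) = 4992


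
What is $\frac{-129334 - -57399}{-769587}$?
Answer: $\frac{71935}{769587} \approx 0.093472$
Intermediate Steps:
$\frac{-129334 - -57399}{-769587} = \left(-129334 + 57399\right) \left(- \frac{1}{769587}\right) = \left(-71935\right) \left(- \frac{1}{769587}\right) = \frac{71935}{769587}$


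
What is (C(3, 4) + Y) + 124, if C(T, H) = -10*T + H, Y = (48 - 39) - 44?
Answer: 63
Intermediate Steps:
Y = -35 (Y = 9 - 44 = -35)
C(T, H) = H - 10*T
(C(3, 4) + Y) + 124 = ((4 - 10*3) - 35) + 124 = ((4 - 30) - 35) + 124 = (-26 - 35) + 124 = -61 + 124 = 63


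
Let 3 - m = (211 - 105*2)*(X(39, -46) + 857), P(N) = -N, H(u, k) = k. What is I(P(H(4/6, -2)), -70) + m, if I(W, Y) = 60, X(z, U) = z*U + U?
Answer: 1046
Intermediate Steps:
X(z, U) = U + U*z (X(z, U) = U*z + U = U + U*z)
m = 986 (m = 3 - (211 - 105*2)*(-46*(1 + 39) + 857) = 3 - (211 - 210)*(-46*40 + 857) = 3 - (-1840 + 857) = 3 - (-983) = 3 - 1*(-983) = 3 + 983 = 986)
I(P(H(4/6, -2)), -70) + m = 60 + 986 = 1046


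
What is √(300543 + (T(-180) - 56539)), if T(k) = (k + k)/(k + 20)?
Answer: 5*√39041/2 ≈ 493.97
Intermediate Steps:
T(k) = 2*k/(20 + k) (T(k) = (2*k)/(20 + k) = 2*k/(20 + k))
√(300543 + (T(-180) - 56539)) = √(300543 + (2*(-180)/(20 - 180) - 56539)) = √(300543 + (2*(-180)/(-160) - 56539)) = √(300543 + (2*(-180)*(-1/160) - 56539)) = √(300543 + (9/4 - 56539)) = √(300543 - 226147/4) = √(976025/4) = 5*√39041/2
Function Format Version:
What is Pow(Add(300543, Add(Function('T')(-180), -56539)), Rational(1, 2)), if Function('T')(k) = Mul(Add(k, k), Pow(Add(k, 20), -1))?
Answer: Mul(Rational(5, 2), Pow(39041, Rational(1, 2))) ≈ 493.97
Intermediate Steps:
Function('T')(k) = Mul(2, k, Pow(Add(20, k), -1)) (Function('T')(k) = Mul(Mul(2, k), Pow(Add(20, k), -1)) = Mul(2, k, Pow(Add(20, k), -1)))
Pow(Add(300543, Add(Function('T')(-180), -56539)), Rational(1, 2)) = Pow(Add(300543, Add(Mul(2, -180, Pow(Add(20, -180), -1)), -56539)), Rational(1, 2)) = Pow(Add(300543, Add(Mul(2, -180, Pow(-160, -1)), -56539)), Rational(1, 2)) = Pow(Add(300543, Add(Mul(2, -180, Rational(-1, 160)), -56539)), Rational(1, 2)) = Pow(Add(300543, Add(Rational(9, 4), -56539)), Rational(1, 2)) = Pow(Add(300543, Rational(-226147, 4)), Rational(1, 2)) = Pow(Rational(976025, 4), Rational(1, 2)) = Mul(Rational(5, 2), Pow(39041, Rational(1, 2)))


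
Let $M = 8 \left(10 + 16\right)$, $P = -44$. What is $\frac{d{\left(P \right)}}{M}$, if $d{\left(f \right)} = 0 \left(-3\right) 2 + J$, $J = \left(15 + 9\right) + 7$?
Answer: $\frac{31}{208} \approx 0.14904$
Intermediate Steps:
$J = 31$ ($J = 24 + 7 = 31$)
$M = 208$ ($M = 8 \cdot 26 = 208$)
$d{\left(f \right)} = 31$ ($d{\left(f \right)} = 0 \left(-3\right) 2 + 31 = 0 \cdot 2 + 31 = 0 + 31 = 31$)
$\frac{d{\left(P \right)}}{M} = \frac{31}{208}$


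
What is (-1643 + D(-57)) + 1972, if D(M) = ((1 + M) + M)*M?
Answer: 6770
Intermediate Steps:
D(M) = M*(1 + 2*M) (D(M) = (1 + 2*M)*M = M*(1 + 2*M))
(-1643 + D(-57)) + 1972 = (-1643 - 57*(1 + 2*(-57))) + 1972 = (-1643 - 57*(1 - 114)) + 1972 = (-1643 - 57*(-113)) + 1972 = (-1643 + 6441) + 1972 = 4798 + 1972 = 6770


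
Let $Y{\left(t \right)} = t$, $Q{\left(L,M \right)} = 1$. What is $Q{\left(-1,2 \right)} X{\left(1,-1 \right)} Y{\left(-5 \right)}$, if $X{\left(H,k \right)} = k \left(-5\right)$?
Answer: $-25$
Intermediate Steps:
$X{\left(H,k \right)} = - 5 k$
$Q{\left(-1,2 \right)} X{\left(1,-1 \right)} Y{\left(-5 \right)} = 1 \left(\left(-5\right) \left(-1\right)\right) \left(-5\right) = 1 \cdot 5 \left(-5\right) = 5 \left(-5\right) = -25$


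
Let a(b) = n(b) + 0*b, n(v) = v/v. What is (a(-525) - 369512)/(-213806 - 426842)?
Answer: 369511/640648 ≈ 0.57678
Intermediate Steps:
n(v) = 1
a(b) = 1 (a(b) = 1 + 0*b = 1 + 0 = 1)
(a(-525) - 369512)/(-213806 - 426842) = (1 - 369512)/(-213806 - 426842) = -369511/(-640648) = -369511*(-1/640648) = 369511/640648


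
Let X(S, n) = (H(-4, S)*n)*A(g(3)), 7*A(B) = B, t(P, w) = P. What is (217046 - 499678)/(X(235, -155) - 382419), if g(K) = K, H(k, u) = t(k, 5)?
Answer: 1978424/2675073 ≈ 0.73958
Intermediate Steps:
H(k, u) = k
A(B) = B/7
X(S, n) = -12*n/7 (X(S, n) = (-4*n)*((⅐)*3) = -4*n*(3/7) = -12*n/7)
(217046 - 499678)/(X(235, -155) - 382419) = (217046 - 499678)/(-12/7*(-155) - 382419) = -282632/(1860/7 - 382419) = -282632/(-2675073/7) = -282632*(-7/2675073) = 1978424/2675073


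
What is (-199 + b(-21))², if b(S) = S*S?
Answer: 58564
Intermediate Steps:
b(S) = S²
(-199 + b(-21))² = (-199 + (-21)²)² = (-199 + 441)² = 242² = 58564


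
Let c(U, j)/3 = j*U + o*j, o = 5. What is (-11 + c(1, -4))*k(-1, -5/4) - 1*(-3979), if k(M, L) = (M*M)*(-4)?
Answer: 4311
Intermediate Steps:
c(U, j) = 15*j + 3*U*j (c(U, j) = 3*(j*U + 5*j) = 3*(U*j + 5*j) = 3*(5*j + U*j) = 15*j + 3*U*j)
k(M, L) = -4*M² (k(M, L) = M²*(-4) = -4*M²)
(-11 + c(1, -4))*k(-1, -5/4) - 1*(-3979) = (-11 + 3*(-4)*(5 + 1))*(-4*(-1)²) - 1*(-3979) = (-11 + 3*(-4)*6)*(-4*1) + 3979 = (-11 - 72)*(-4) + 3979 = -83*(-4) + 3979 = 332 + 3979 = 4311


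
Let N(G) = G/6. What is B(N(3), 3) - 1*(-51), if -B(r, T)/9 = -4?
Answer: 87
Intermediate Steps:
N(G) = G/6 (N(G) = G*(⅙) = G/6)
B(r, T) = 36 (B(r, T) = -9*(-4) = 36)
B(N(3), 3) - 1*(-51) = 36 - 1*(-51) = 36 + 51 = 87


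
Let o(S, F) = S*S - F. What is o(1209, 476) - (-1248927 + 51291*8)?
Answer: 2299804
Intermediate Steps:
o(S, F) = S² - F
o(1209, 476) - (-1248927 + 51291*8) = (1209² - 1*476) - (-1248927 + 51291*8) = (1461681 - 476) - (-1248927 + 410328) = 1461205 - 1*(-838599) = 1461205 + 838599 = 2299804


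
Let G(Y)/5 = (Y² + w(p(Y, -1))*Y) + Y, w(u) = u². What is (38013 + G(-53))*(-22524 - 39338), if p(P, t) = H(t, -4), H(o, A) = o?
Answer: -3187625136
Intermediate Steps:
p(P, t) = t
G(Y) = 5*Y² + 10*Y (G(Y) = 5*((Y² + (-1)²*Y) + Y) = 5*((Y² + 1*Y) + Y) = 5*((Y² + Y) + Y) = 5*((Y + Y²) + Y) = 5*(Y² + 2*Y) = 5*Y² + 10*Y)
(38013 + G(-53))*(-22524 - 39338) = (38013 + 5*(-53)*(2 - 53))*(-22524 - 39338) = (38013 + 5*(-53)*(-51))*(-61862) = (38013 + 13515)*(-61862) = 51528*(-61862) = -3187625136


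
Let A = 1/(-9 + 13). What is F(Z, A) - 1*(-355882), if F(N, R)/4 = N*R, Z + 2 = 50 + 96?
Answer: 356026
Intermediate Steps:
Z = 144 (Z = -2 + (50 + 96) = -2 + 146 = 144)
A = ¼ (A = 1/4 = ¼ ≈ 0.25000)
F(N, R) = 4*N*R (F(N, R) = 4*(N*R) = 4*N*R)
F(Z, A) - 1*(-355882) = 4*144*(¼) - 1*(-355882) = 144 + 355882 = 356026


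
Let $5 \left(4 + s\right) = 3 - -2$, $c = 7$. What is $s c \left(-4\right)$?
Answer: $84$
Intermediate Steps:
$s = -3$ ($s = -4 + \frac{3 - -2}{5} = -4 + \frac{3 + 2}{5} = -4 + \frac{1}{5} \cdot 5 = -4 + 1 = -3$)
$s c \left(-4\right) = \left(-3\right) 7 \left(-4\right) = \left(-21\right) \left(-4\right) = 84$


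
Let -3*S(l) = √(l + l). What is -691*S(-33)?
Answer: 691*I*√66/3 ≈ 1871.2*I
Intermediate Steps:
S(l) = -√2*√l/3 (S(l) = -√(l + l)/3 = -√2*√l/3)
-691*S(-33) = -(-691)*√2*√(-33)/3 = -(-691)*√2*I*√33/3 = -(-691)*I*√66/3 = 691*I*√66/3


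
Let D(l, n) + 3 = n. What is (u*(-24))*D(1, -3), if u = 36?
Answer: 5184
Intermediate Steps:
D(l, n) = -3 + n
(u*(-24))*D(1, -3) = (36*(-24))*(-3 - 3) = -864*(-6) = 5184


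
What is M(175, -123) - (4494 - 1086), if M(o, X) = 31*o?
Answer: 2017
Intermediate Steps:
M(175, -123) - (4494 - 1086) = 31*175 - (4494 - 1086) = 5425 - 1*3408 = 5425 - 3408 = 2017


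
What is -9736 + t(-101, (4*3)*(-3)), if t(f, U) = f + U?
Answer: -9873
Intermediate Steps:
t(f, U) = U + f
-9736 + t(-101, (4*3)*(-3)) = -9736 + ((4*3)*(-3) - 101) = -9736 + (12*(-3) - 101) = -9736 + (-36 - 101) = -9736 - 137 = -9873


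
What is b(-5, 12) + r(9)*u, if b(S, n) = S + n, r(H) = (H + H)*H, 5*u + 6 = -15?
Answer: -3367/5 ≈ -673.40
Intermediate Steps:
u = -21/5 (u = -6/5 + (⅕)*(-15) = -6/5 - 3 = -21/5 ≈ -4.2000)
r(H) = 2*H² (r(H) = (2*H)*H = 2*H²)
b(-5, 12) + r(9)*u = (-5 + 12) + (2*9²)*(-21/5) = 7 + (2*81)*(-21/5) = 7 + 162*(-21/5) = 7 - 3402/5 = -3367/5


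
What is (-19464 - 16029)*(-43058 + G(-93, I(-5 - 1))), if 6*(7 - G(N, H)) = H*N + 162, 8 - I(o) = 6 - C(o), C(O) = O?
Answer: 1531168020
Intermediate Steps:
I(o) = 2 + o (I(o) = 8 - (6 - o) = 8 + (-6 + o) = 2 + o)
G(N, H) = -20 - H*N/6 (G(N, H) = 7 - (H*N + 162)/6 = 7 - (162 + H*N)/6 = 7 + (-27 - H*N/6) = -20 - H*N/6)
(-19464 - 16029)*(-43058 + G(-93, I(-5 - 1))) = (-19464 - 16029)*(-43058 + (-20 - ⅙*(2 + (-5 - 1))*(-93))) = -35493*(-43058 + (-20 - ⅙*(2 - 6)*(-93))) = -35493*(-43058 + (-20 - ⅙*(-4)*(-93))) = -35493*(-43058 + (-20 - 62)) = -35493*(-43058 - 82) = -35493*(-43140) = 1531168020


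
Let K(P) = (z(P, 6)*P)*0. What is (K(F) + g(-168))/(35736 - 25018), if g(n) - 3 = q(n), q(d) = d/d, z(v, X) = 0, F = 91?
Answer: 2/5359 ≈ 0.00037320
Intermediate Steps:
q(d) = 1
g(n) = 4 (g(n) = 3 + 1 = 4)
K(P) = 0 (K(P) = (0*P)*0 = 0*0 = 0)
(K(F) + g(-168))/(35736 - 25018) = (0 + 4)/(35736 - 25018) = 4/10718 = 4*(1/10718) = 2/5359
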